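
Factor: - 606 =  - 2^1*3^1*101^1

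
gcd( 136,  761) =1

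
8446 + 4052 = 12498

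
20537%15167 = 5370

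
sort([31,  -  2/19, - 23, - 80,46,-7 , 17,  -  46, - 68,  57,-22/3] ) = [ - 80,  -  68, - 46 ,-23, - 22/3,  -  7,-2/19 , 17,31, 46, 57 ]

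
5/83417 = 5/83417 = 0.00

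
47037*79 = 3715923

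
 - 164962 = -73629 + -91333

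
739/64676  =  739/64676 = 0.01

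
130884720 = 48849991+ 82034729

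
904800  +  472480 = 1377280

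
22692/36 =1891/3 = 630.33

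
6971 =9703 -2732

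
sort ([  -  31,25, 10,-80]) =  [ - 80, - 31,10, 25]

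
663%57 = 36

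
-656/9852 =- 164/2463=   - 0.07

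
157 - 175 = -18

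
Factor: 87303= 3^1*29101^1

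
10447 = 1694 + 8753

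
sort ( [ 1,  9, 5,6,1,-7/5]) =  [ - 7/5, 1,1 , 5,6, 9]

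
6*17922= 107532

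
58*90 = 5220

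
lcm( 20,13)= 260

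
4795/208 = 4795/208 = 23.05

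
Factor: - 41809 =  - 41809^1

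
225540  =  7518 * 30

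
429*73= 31317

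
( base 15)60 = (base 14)66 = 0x5a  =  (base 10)90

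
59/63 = 59/63  =  0.94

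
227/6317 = 227/6317 = 0.04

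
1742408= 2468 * 706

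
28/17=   28/17 = 1.65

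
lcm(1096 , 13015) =104120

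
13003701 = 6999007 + 6004694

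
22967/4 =22967/4 = 5741.75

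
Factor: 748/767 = 2^2*11^1*13^( - 1)*17^1*59^( - 1 )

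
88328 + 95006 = 183334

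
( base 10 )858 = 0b1101011010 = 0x35A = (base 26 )170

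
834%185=94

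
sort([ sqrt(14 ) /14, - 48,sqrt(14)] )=[ - 48,sqrt( 14)/14,sqrt(14)]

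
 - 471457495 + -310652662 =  - 782110157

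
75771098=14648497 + 61122601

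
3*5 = 15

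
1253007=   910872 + 342135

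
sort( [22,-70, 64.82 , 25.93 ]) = [-70, 22, 25.93 , 64.82 ] 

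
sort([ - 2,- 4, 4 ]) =[ -4, - 2,4]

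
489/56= 489/56=8.73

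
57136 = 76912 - 19776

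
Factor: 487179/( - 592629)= - 3^1*7^1*11^1*281^( - 1) = - 231/281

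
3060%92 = 24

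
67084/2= 33542 = 33542.00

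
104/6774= 52/3387 = 0.02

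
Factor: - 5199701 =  - 13^1  *61^1*79^1 *83^1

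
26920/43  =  26920/43 = 626.05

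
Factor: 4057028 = 2^2*1014257^1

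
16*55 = 880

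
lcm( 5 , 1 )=5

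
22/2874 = 11/1437 = 0.01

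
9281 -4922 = 4359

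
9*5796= 52164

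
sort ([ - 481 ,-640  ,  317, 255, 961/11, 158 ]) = [ - 640, - 481, 961/11 , 158, 255,317]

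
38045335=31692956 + 6352379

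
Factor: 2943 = 3^3*109^1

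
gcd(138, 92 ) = 46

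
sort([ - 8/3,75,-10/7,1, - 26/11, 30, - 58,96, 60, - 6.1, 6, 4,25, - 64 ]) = [ - 64, - 58, - 6.1, - 8/3, - 26/11 , - 10/7 , 1, 4, 6, 25, 30, 60,75, 96]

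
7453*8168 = 60876104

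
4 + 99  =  103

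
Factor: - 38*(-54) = 2^2*3^3*19^1 = 2052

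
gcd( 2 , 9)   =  1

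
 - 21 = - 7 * 3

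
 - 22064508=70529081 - 92593589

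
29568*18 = 532224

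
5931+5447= 11378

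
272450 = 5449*50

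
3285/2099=1+ 1186/2099= 1.57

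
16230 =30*541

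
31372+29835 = 61207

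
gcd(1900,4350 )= 50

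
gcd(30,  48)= 6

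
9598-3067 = 6531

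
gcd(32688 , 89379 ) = 9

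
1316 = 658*2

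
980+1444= 2424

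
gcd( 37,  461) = 1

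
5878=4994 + 884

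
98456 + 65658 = 164114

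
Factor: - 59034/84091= - 2^1*3^1*7^( - 1)*41^( - 1 )*293^( - 1)*9839^1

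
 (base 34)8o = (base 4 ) 10220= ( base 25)BL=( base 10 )296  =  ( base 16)128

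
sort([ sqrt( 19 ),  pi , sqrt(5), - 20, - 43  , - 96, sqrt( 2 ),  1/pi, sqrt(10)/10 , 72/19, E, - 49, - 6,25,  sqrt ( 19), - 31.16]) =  [ - 96 , - 49, - 43,-31.16 , - 20, - 6, sqrt(10 )/10, 1/pi,  sqrt( 2 ),sqrt(5), E,pi,  72/19, sqrt( 19 ) , sqrt(19), 25]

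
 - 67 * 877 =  - 58759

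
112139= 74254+37885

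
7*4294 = 30058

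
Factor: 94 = 2^1*47^1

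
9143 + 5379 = 14522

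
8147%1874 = 651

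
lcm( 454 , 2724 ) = 2724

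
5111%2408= 295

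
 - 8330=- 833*10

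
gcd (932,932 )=932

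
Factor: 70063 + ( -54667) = 15396  =  2^2*3^1* 1283^1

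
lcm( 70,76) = 2660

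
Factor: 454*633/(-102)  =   - 17^(  -  1)*211^1*227^1 = -47897/17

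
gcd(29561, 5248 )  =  41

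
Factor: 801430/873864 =2^( - 2) * 3^( -2)*5^1*7^1 * 53^(-1 )*107^2 * 229^(-1 )  =  400715/436932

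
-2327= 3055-5382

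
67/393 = 67/393 = 0.17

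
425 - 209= 216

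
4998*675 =3373650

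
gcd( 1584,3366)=198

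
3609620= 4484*805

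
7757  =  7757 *1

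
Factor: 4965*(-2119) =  - 3^1*5^1*13^1*163^1*331^1 = - 10520835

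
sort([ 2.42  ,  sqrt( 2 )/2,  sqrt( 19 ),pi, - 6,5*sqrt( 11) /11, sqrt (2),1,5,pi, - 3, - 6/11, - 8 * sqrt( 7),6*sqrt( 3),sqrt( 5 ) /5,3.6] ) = [  -  8 *sqrt ( 7), - 6,- 3, - 6/11, sqrt(5)/5,sqrt(2)/2,1,  sqrt(2),  5*sqrt( 11)/11, 2.42, pi, pi,3.6,sqrt(19),  5,  6*sqrt( 3)] 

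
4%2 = 0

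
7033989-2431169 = 4602820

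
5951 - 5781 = 170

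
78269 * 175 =13697075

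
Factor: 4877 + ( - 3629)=2^5*3^1*13^1 = 1248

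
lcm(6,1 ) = 6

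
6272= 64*98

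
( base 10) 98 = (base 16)62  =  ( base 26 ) 3K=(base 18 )58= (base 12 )82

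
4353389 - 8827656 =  - 4474267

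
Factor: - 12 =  - 2^2*3^1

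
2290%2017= 273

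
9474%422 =190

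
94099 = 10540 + 83559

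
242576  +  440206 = 682782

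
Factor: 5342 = 2^1*2671^1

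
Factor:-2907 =  -  3^2*17^1*19^1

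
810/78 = 135/13 = 10.38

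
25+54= 79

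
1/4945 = 1/4945 = 0.00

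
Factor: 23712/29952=2^(-3)*3^( - 1 ) * 19^1 = 19/24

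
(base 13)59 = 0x4a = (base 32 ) 2a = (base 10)74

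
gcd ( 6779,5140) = 1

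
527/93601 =527/93601 = 0.01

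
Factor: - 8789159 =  - 2267^1 * 3877^1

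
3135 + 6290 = 9425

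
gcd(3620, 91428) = 4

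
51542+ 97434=148976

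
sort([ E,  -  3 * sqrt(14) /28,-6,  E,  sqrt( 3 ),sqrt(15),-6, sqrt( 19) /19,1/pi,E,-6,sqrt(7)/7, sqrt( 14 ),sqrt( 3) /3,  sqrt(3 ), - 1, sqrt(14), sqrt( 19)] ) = [ - 6,- 6,  -  6,-1 ,- 3*sqrt( 14)/28, sqrt( 19 )/19,  1/pi,sqrt( 7) /7,sqrt( 3)/3, sqrt( 3 ),sqrt (3 ),E, E, E, sqrt( 14), sqrt( 14 ), sqrt(15),  sqrt( 19 ) ]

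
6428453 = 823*7811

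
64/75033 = 64/75033  =  0.00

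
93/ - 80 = - 93/80 = - 1.16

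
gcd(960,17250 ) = 30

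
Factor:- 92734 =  - 2^1*199^1*233^1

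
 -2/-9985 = 2/9985 = 0.00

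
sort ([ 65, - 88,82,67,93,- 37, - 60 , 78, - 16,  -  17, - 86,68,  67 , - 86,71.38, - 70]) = [ - 88 , - 86, - 86, - 70, - 60, - 37,-17,-16,65,67, 67,68, 71.38,78, 82,93]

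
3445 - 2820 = 625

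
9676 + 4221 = 13897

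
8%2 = 0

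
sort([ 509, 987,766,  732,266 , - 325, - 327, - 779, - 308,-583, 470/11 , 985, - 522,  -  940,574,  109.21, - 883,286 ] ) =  [ - 940, - 883,  -  779, - 583, - 522,-327, - 325, - 308,470/11, 109.21, 266,286  ,  509,574, 732 , 766,985, 987 ]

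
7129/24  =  297 + 1/24   =  297.04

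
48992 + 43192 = 92184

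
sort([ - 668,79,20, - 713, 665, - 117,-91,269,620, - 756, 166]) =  [ - 756, - 713, - 668, - 117, - 91,20,79, 166,269,620,665 ] 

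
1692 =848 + 844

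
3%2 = 1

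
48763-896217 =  - 847454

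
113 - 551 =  - 438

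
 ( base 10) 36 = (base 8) 44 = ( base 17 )22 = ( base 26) 1a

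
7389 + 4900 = 12289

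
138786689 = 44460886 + 94325803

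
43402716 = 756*57411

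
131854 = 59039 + 72815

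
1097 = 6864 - 5767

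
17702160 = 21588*820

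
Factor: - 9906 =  - 2^1*3^1*13^1*127^1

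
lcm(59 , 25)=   1475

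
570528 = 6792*84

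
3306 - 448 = 2858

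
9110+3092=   12202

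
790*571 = 451090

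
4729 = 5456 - 727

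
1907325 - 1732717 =174608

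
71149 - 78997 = -7848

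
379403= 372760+6643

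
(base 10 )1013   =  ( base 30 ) 13N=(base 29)15R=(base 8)1765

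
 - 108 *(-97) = 10476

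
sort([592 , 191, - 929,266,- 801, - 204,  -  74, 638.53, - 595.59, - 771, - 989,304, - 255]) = [ - 989, - 929, - 801, - 771, - 595.59, - 255  , - 204, - 74, 191, 266, 304  ,  592, 638.53]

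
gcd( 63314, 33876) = 2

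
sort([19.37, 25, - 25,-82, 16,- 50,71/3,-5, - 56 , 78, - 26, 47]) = [-82,-56,-50,-26,-25, - 5, 16,19.37, 71/3,25, 47, 78]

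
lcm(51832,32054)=2436104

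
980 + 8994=9974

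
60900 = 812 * 75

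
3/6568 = 3/6568 = 0.00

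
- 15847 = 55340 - 71187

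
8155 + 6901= 15056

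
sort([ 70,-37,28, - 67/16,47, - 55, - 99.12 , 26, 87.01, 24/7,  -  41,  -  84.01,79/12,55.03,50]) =[ - 99.12,-84.01,  -  55,- 41, - 37,  -  67/16, 24/7,79/12,26, 28,47, 50, 55.03, 70,87.01]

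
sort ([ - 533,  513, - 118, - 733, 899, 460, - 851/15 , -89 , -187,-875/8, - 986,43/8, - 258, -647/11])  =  [ -986, -733,-533,-258,  -  187, - 118, - 875/8, - 89, - 647/11, - 851/15, 43/8,460,513, 899]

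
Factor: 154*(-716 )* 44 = - 4851616 =- 2^5*7^1*11^2*179^1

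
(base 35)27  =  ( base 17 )49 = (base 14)57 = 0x4D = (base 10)77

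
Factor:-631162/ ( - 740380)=315581/370190  =  2^( - 1 )*5^(-1) * 7^1*37019^( - 1) *45083^1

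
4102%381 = 292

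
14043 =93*151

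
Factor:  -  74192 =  - 2^4*4637^1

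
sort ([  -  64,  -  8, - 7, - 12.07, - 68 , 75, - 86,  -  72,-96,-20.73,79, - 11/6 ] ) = [ - 96, - 86, - 72 , -68, - 64, - 20.73, - 12.07, - 8, - 7, - 11/6, 75,79 ]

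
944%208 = 112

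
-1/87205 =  - 1 + 87204/87205 = -0.00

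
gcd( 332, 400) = 4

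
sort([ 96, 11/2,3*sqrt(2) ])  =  [3*sqrt( 2) , 11/2,96] 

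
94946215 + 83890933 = 178837148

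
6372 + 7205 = 13577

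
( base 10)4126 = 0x101E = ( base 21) 97a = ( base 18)CD4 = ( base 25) 6F1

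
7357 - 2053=5304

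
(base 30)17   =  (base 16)25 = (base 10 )37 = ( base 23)1e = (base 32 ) 15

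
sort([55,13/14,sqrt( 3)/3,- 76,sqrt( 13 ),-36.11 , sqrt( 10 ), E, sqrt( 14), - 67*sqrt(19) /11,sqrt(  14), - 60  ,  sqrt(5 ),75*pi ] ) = [ - 76, -60, - 36.11, - 67 * sqrt ( 19 ) /11, sqrt(3)/3,13/14,sqrt(5),E,sqrt( 10), sqrt(13 ),sqrt( 14 ),sqrt( 14),  55,75*pi]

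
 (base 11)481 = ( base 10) 573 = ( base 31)IF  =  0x23d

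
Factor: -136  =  -2^3*17^1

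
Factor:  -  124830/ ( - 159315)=2^1 * 3^1 * 13^( - 1)*43^(-1)*73^1 = 438/559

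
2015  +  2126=4141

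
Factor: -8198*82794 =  - 678745212  =  - 2^2*3^1*4099^1 * 13799^1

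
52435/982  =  53 + 389/982 = 53.40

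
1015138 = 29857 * 34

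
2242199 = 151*14849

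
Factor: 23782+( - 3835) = 3^1*61^1*109^1 =19947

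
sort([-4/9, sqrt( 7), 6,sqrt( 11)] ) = [-4/9, sqrt(7), sqrt(11) , 6] 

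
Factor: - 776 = - 2^3 * 97^1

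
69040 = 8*8630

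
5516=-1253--6769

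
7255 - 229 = 7026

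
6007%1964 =115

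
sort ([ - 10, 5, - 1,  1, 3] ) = [  -  10, - 1,1,3,5] 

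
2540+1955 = 4495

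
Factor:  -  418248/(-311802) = 2^2*3^1* 37^1*331^ ( - 1)=444/331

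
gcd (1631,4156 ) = 1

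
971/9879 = 971/9879 = 0.10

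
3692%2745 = 947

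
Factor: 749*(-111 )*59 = - 4905201 = - 3^1*7^1*37^1*59^1*  107^1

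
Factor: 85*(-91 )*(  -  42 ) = 324870 = 2^1*3^1*5^1*7^2*13^1* 17^1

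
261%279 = 261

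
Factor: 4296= 2^3 * 3^1*179^1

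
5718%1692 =642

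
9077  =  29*313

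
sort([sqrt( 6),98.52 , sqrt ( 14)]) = [sqrt( 6 ),sqrt ( 14),  98.52]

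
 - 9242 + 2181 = -7061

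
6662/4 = 3331/2 = 1665.50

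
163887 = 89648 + 74239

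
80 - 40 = 40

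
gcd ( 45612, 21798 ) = 126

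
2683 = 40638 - 37955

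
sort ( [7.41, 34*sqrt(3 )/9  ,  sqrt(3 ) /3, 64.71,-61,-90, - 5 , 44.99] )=[ - 90 ,-61, -5,sqrt ( 3) /3,  34 * sqrt( 3 ) /9 , 7.41,44.99, 64.71]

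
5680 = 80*71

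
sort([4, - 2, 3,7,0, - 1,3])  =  [ - 2,-1, 0,3,3,4,7]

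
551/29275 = 551/29275 = 0.02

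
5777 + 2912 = 8689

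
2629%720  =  469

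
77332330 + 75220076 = 152552406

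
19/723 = 19/723 = 0.03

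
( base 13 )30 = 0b100111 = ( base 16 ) 27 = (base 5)124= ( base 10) 39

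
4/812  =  1/203 = 0.00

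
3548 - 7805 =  - 4257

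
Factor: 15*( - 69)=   - 1035=- 3^2*5^1*23^1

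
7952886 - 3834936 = 4117950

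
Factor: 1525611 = 3^1 * 149^1 * 3413^1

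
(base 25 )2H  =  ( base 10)67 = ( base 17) 3g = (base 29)29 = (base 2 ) 1000011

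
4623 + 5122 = 9745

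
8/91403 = 8/91403  =  0.00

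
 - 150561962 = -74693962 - 75868000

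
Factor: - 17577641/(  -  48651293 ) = 19^1*379^1* 1697^( - 1)*2441^1 * 28669^(  -  1)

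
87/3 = 29 =29.00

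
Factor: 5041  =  71^2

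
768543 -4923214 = - 4154671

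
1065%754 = 311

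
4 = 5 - 1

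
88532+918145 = 1006677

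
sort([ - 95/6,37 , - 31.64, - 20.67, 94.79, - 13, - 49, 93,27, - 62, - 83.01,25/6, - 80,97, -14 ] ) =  [-83.01, - 80,-62, - 49, - 31.64, - 20.67, - 95/6, - 14,  -  13, 25/6,  27,  37 , 93,  94.79 , 97 ] 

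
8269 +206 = 8475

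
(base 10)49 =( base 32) 1H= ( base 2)110001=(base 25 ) 1o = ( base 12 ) 41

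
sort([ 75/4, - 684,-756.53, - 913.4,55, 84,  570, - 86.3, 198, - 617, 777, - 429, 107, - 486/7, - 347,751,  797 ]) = [ - 913.4, - 756.53, - 684, - 617, - 429  , - 347, - 86.3, - 486/7, 75/4, 55, 84, 107,  198, 570, 751,777, 797] 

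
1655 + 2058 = 3713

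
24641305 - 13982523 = 10658782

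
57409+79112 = 136521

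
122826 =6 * 20471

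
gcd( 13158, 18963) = 387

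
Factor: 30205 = 5^1*7^1*863^1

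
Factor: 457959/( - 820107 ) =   -  521/933 = - 3^( - 1 )*311^(-1 )*521^1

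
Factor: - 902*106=-95612 =-  2^2*11^1 * 41^1*53^1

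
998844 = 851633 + 147211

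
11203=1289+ 9914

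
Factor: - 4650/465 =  - 2^1*5^1 = - 10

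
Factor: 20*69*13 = 17940 = 2^2 * 3^1*5^1*13^1*23^1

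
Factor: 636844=2^2 * 13^1*37^1*331^1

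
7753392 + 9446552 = 17199944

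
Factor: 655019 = 43^1*15233^1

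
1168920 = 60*19482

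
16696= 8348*2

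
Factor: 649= 11^1*59^1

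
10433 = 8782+1651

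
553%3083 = 553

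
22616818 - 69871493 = - 47254675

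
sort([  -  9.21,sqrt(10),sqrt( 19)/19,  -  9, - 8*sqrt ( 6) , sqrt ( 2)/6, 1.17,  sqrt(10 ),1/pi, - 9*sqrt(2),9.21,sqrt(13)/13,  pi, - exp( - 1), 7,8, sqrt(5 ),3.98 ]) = [-8*sqrt(6), - 9*sqrt(2) , - 9.21, - 9, - exp( - 1), sqrt( 19)/19,sqrt( 2)/6,sqrt (13) /13,1/pi,1.17, sqrt( 5),pi,sqrt ( 10 ), sqrt(10 ), 3.98, 7,8, 9.21]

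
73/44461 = 73/44461 = 0.00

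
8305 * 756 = 6278580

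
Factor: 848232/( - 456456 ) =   -  3^3*13^ (-1 )*17^1 * 19^( - 1 ) = - 459/247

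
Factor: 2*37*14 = 2^2*7^1*37^1 = 1036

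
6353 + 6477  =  12830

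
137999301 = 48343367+89655934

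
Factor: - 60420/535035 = -76/673=-2^2 * 19^1*673^( - 1 )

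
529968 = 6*88328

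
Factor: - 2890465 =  - 5^1*578093^1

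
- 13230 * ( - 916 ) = 12118680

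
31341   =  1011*31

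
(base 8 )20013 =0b10000000001011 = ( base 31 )8GJ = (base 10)8203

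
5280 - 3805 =1475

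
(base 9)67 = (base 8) 75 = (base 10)61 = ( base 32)1t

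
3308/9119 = 3308/9119 = 0.36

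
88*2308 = 203104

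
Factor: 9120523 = 2063^1*4421^1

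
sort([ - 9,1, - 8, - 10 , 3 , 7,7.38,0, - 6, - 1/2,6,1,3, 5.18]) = [ - 10, - 9, - 8,-6, - 1/2,0,1,1, 3 , 3,5.18, 6 , 7,7.38] 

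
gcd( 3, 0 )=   3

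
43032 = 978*44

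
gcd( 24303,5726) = 1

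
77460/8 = 19365/2 = 9682.50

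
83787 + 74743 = 158530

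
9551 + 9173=18724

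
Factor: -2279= -43^1*53^1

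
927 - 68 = 859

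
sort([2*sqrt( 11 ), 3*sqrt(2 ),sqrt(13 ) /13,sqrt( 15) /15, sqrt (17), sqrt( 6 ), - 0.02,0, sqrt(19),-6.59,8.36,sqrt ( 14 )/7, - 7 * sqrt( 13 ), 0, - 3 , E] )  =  [ - 7*sqrt (13 ),-6.59 , - 3 , - 0.02, 0 , 0,sqrt( 15 ) /15,sqrt(13)/13, sqrt( 14) /7 , sqrt( 6),  E, sqrt(17),3 *sqrt( 2),sqrt( 19),2 * sqrt(11), 8.36] 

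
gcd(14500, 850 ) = 50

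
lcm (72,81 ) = 648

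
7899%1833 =567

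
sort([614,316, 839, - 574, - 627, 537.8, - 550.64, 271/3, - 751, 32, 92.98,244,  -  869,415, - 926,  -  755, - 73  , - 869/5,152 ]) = [-926, - 869, - 755, - 751, - 627, -574, - 550.64, - 869/5, - 73, 32,271/3,92.98 , 152,244, 316 , 415,537.8,  614,839]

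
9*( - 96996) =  - 872964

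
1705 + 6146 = 7851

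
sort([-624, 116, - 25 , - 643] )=[ - 643, - 624, - 25,116]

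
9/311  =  9/311 = 0.03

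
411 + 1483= 1894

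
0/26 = 0= 0.00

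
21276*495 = 10531620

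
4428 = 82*54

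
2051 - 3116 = -1065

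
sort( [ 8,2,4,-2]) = [ - 2,2, 4,8 ]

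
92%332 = 92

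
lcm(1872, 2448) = 31824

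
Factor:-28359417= -3^1*17^1*556067^1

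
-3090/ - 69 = 1030/23 = 44.78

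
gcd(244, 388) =4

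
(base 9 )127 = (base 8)152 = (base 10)106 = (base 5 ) 411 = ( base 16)6a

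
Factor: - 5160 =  - 2^3 *3^1*5^1*43^1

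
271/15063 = 271/15063 = 0.02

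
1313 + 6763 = 8076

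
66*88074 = 5812884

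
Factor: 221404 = 2^2*55351^1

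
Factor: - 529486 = - 2^1 * 264743^1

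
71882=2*35941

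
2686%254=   146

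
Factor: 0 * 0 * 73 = 0 = 0^1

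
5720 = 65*88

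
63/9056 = 63/9056 = 0.01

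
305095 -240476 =64619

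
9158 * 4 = 36632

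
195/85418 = 195/85418 = 0.00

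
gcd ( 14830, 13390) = 10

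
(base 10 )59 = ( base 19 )32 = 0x3B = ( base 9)65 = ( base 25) 29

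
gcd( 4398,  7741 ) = 1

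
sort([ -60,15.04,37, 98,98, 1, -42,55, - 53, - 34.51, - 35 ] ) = [  -  60,-53, - 42,-35, - 34.51, 1, 15.04,37,55,98, 98] 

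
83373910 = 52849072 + 30524838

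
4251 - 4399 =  - 148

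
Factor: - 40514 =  - 2^1*47^1*431^1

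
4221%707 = 686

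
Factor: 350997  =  3^1 * 79^1*1481^1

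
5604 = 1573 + 4031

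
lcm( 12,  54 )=108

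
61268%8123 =4407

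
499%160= 19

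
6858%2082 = 612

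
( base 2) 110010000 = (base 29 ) DN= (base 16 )190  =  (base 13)24A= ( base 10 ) 400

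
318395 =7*45485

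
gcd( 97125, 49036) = 1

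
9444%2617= 1593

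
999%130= 89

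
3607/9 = 400 + 7/9 = 400.78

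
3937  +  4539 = 8476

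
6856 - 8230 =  - 1374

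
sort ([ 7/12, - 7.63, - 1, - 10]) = [ - 10, - 7.63 , - 1,7/12] 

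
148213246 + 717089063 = 865302309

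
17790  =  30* 593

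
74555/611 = 5735/47 = 122.02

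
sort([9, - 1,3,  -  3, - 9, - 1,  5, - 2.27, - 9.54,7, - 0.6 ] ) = [ - 9.54, - 9, - 3, - 2.27, - 1,-1, - 0.6,3,5,7,9 ]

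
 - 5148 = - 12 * 429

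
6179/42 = 147  +  5/42 = 147.12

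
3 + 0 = 3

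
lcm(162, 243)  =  486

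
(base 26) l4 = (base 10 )550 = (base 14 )2B4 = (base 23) 10L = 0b1000100110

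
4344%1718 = 908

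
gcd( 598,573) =1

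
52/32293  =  52/32293 =0.00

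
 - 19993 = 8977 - 28970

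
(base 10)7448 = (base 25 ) BMN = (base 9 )11185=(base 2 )1110100011000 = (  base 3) 101012212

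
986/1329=986/1329  =  0.74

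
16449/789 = 20+223/263 = 20.85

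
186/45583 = 186/45583 =0.00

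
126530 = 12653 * 10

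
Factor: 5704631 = 5704631^1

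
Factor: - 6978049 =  - 13^1*536773^1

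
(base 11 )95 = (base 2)1101000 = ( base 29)3h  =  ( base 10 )104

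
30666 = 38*807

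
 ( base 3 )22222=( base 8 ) 362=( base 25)9h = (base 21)BB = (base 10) 242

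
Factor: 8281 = 7^2  *13^2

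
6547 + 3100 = 9647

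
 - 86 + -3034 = -3120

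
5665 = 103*55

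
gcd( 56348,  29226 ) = 2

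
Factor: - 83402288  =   - 2^4*1297^1 * 4019^1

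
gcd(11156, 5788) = 4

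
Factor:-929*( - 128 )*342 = 40667904 = 2^8*3^2*19^1*929^1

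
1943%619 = 86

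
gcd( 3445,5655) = 65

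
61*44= 2684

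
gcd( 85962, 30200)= 2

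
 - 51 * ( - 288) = 14688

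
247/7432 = 247/7432 = 0.03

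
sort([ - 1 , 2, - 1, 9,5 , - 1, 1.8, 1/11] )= [-1 ,  -  1, - 1, 1/11,  1.8, 2, 5 , 9]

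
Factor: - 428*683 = -292324 = - 2^2*107^1*683^1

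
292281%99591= 93099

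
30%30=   0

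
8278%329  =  53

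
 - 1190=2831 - 4021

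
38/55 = 38/55 = 0.69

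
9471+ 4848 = 14319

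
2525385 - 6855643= - 4330258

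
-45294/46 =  -22647/23 = - 984.65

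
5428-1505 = 3923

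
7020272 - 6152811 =867461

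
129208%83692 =45516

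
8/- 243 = -1 + 235/243= - 0.03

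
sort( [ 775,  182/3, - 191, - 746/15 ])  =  [ - 191,-746/15, 182/3, 775]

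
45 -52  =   - 7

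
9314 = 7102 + 2212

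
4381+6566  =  10947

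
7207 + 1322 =8529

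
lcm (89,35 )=3115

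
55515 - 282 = 55233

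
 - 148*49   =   - 7252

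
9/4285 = 9/4285 = 0.00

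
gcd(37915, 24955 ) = 5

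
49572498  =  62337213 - 12764715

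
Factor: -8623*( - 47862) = 2^1*3^2*2659^1*8623^1 = 412714026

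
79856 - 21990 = 57866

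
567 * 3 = 1701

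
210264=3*70088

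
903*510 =460530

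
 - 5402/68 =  - 80 + 19/34 =- 79.44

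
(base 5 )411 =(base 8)152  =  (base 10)106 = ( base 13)82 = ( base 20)56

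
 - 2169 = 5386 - 7555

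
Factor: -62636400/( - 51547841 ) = 2^4*3^2 *5^2  *43^ ( - 1 ) * 127^1*137^1*227^ ( - 1)*5281^( - 1) 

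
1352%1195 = 157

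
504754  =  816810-312056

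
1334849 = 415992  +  918857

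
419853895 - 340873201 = 78980694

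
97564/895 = 109+9/895 =109.01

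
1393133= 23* 60571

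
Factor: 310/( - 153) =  - 2^1*3^(-2 )*5^1  *  17^( - 1)*31^1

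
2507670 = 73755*34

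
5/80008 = 5/80008  =  0.00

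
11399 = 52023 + -40624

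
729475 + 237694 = 967169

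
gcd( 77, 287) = 7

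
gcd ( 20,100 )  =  20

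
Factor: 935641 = 7^1*73^1*1831^1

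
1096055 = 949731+146324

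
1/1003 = 1/1003 = 0.00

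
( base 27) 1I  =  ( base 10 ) 45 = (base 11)41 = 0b101101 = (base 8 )55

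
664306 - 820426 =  - 156120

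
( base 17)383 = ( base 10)1006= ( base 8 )1756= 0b1111101110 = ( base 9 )1337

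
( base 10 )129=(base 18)73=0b10000001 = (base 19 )6F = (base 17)7A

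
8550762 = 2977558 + 5573204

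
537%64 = 25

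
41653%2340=1873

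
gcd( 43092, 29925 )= 1197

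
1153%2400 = 1153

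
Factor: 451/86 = 2^( -1) * 11^1*41^1*43^(  -  1)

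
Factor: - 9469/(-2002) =2^(  -  1)*7^ (-1)*11^(-1)*13^(-1)*17^1 *557^1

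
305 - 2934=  - 2629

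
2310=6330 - 4020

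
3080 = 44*70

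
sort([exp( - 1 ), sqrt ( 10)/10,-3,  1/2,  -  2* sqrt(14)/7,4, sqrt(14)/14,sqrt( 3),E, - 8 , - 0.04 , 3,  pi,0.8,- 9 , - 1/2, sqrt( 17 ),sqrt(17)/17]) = [  -  9 , - 8, - 3 , - 2*sqrt( 14)/7,-1/2, - 0.04,sqrt(17)/17, sqrt(14)/14,sqrt(10)/10, exp( - 1), 1/2,0.8,sqrt(3),E , 3,pi , 4,sqrt(17) ] 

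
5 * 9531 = 47655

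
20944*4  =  83776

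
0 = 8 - 8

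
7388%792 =260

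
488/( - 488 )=  -  1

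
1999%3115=1999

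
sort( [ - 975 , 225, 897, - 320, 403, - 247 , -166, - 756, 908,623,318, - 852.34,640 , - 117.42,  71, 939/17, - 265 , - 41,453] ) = [ - 975, - 852.34, - 756, - 320, - 265,- 247, - 166, - 117.42, - 41, 939/17,  71, 225, 318,  403,  453 , 623,640,  897, 908] 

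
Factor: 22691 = 22691^1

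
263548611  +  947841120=1211389731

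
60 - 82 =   -  22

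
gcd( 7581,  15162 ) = 7581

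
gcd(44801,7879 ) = 1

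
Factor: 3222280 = 2^3 * 5^1* 80557^1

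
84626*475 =40197350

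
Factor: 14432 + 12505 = 26937 = 3^2* 41^1*73^1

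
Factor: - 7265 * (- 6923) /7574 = 2^ (  -  1)*5^1 * 23^1*43^1*541^ ( - 1 )*1453^1= 7185085/1082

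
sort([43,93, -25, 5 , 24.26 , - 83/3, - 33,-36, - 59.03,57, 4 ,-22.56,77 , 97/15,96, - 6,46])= [ - 59.03, - 36, - 33, - 83/3,-25,-22.56, -6,4,  5,97/15,24.26,  43,46, 57, 77,93,96 ] 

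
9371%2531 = 1778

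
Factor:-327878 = - 2^1*71^1*2309^1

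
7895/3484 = 7895/3484  =  2.27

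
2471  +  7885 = 10356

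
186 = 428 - 242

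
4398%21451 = 4398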